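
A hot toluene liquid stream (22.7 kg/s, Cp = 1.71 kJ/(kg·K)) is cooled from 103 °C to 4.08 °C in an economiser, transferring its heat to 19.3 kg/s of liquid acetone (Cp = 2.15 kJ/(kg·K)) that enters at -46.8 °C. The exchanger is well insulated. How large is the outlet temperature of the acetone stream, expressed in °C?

T_c,out = 45.7 °C

Heat released by hot stream: Q = 22.7 × 1.71 × (103 − 4.08) = 3839.8 kJ/s
Energy balance on cold side (adiabatic exchanger): Q = ṁ_c·Cp_c·(T_c,out − T_c,in)
T_c,out = -46.8 + 3839.8/(19.3 × 2.15) = 45.736 °C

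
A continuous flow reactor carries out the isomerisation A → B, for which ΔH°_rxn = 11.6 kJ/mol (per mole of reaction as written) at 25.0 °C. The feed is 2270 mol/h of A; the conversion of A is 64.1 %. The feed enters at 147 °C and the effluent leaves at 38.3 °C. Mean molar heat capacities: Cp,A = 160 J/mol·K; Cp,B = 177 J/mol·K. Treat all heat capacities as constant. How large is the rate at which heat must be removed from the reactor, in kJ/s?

Extent of reaction ξ = 0.641 × 2270 = 1455.1 mol/h
Reaction term: ξ·ΔH°_rxn = 1455.1 × 11.6 = 16879 kJ/h
Sensible, feed 147→25 °C: -44310 kJ/h
Outlet flows (mol/h): A 814.93, B 1455.1
Sensible, products 25→38.3 °C: 5159.6 kJ/h
Q = ΔH = -22272 kJ/h = -6.1867 kW
Heat removed = 6.1867 kJ/s

Q_out = 6.19 kJ/s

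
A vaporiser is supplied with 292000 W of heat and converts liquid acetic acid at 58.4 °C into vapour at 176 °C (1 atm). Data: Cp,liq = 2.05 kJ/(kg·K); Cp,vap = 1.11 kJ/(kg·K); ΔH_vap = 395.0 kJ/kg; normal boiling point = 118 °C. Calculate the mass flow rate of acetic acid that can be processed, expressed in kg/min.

ṁ = 30.1 kg/min

Δh = 2.05×(118−58.4) + 395.0 + 1.11×(176−118) = 581.56 kJ/kg
Q = 292000 W = 292 kJ/s = 17520 kJ/min
ṁ = Q/Δh = 17520 / 581.56 = 30.126 kg/min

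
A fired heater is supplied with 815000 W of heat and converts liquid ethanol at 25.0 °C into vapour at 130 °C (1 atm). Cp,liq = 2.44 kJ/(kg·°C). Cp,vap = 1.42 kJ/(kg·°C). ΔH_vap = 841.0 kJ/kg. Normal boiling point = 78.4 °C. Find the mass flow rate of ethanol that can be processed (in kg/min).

Δh = 2.44×(78.4−25.0) + 841.0 + 1.42×(130−78.4) = 1044.6 kJ/kg
Q = 815000 W = 815 kJ/s = 48900 kJ/min
ṁ = Q/Δh = 48900 / 1044.6 = 46.814 kg/min

ṁ = 46.8 kg/min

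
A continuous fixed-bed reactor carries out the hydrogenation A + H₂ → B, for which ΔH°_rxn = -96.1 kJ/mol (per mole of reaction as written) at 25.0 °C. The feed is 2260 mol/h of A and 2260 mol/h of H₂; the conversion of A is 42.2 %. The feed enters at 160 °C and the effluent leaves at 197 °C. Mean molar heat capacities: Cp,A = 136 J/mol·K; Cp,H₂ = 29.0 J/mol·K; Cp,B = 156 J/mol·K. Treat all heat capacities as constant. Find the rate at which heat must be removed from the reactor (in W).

Q_out = 22000 W

Extent of reaction ξ = 0.422 × 2260 = 953.72 mol/h
Reaction term: ξ·ΔH°_rxn = 953.72 × -96.1 = -91652 kJ/h
Sensible, feed 160→25 °C: -50342 kJ/h
Outlet flows (mol/h): A 1306.3, H₂ 1306.3, B 953.72
Sensible, products 25→197 °C: 62662 kJ/h
Q = ΔH = -79332 kJ/h = -22.037 kW
Heat removed = 22037 W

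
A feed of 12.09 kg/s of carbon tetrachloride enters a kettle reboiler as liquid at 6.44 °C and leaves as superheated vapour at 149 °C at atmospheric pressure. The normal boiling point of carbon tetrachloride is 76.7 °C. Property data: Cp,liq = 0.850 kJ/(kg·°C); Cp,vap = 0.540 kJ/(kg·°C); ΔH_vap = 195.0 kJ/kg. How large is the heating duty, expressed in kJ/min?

liquid 6.44→76.7 °C: 59.721 kJ/kg
vaporisation at 76.7 °C: 195 kJ/kg
vapour 76.7→149 °C: 39.042 kJ/kg
Δh = 59.721 + 195 + 39.042 = 293.76 kJ/kg
Q = ṁ·Δh = 12.09 kg/s × 293.76 kJ/kg = 3551.6 kJ/s
|Q| = 3551.6 kW = 213100 kJ/min

Q = 213000 kJ/min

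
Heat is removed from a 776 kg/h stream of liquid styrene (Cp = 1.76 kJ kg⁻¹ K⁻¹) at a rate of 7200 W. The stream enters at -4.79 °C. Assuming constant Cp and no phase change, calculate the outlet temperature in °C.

Q = 7200 W = 25920 kJ/h
ΔT = Q/(ṁ·Cp) = 25920/(776×1.76) = 18.978 K
T_out = -4.79 − 18.978 = -23.768 °C

T_out = -23.8 °C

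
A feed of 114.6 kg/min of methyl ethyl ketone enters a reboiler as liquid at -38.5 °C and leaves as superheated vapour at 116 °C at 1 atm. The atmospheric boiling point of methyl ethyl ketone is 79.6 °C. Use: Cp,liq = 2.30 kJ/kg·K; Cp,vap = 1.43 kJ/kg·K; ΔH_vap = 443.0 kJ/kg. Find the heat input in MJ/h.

liquid -38.5→79.6 °C: 271.63 kJ/kg
vaporisation at 79.6 °C: 443 kJ/kg
vapour 79.6→116 °C: 52.052 kJ/kg
Δh = 271.63 + 443 + 52.052 = 766.68 kJ/kg
Q = ṁ·Δh = 114.6 kg/min × 766.68 kJ/kg = 87862 kJ/min
|Q| = 1464.4 kW = 5271.7 MJ/h

Q = 5270 MJ/h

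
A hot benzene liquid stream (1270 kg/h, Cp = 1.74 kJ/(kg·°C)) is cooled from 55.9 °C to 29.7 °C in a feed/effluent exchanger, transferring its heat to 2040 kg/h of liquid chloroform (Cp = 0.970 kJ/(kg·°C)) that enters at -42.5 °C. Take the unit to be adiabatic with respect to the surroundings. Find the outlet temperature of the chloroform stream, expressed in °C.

Heat released by hot stream: Q = 1270 × 1.74 × (55.9 − 29.7) = 57897 kJ/h
Energy balance on cold side (adiabatic exchanger): Q = ṁ_c·Cp_c·(T_c,out − T_c,in)
T_c,out = -42.5 + 57897/(2040 × 0.970) = -13.241 °C

T_c,out = -13.2 °C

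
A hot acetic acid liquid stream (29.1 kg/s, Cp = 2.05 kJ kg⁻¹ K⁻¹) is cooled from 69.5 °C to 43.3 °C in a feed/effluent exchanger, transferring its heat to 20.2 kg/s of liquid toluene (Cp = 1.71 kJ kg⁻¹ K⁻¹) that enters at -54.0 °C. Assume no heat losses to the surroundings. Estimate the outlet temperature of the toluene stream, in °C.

T_c,out = -8.75 °C

Heat released by hot stream: Q = 29.1 × 2.05 × (69.5 − 43.3) = 1563 kJ/s
Energy balance on cold side (adiabatic exchanger): Q = ṁ_c·Cp_c·(T_c,out − T_c,in)
T_c,out = -54.0 + 1563/(20.2 × 1.71) = -8.7519 °C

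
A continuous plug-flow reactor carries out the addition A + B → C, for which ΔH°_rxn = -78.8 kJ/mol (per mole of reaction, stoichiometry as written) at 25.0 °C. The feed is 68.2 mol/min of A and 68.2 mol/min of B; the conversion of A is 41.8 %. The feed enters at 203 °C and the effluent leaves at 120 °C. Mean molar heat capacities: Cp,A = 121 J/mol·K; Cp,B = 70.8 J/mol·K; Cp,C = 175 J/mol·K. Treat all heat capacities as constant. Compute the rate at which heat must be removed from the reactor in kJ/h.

Q_out = 203000 kJ/h

Extent of reaction ξ = 0.418 × 68.2 = 28.508 mol/min
Reaction term: ξ·ΔH°_rxn = 28.508 × -78.8 = -2246.4 kJ/min
Sensible, feed 203→25 °C: -2328.4 kJ/min
Outlet flows (mol/min): A 39.692, B 39.692, C 28.508
Sensible, products 25→120 °C: 1197.2 kJ/min
Q = ΔH = -3377.6 kJ/min = -56.293 kW
Heat removed = 202660 kJ/h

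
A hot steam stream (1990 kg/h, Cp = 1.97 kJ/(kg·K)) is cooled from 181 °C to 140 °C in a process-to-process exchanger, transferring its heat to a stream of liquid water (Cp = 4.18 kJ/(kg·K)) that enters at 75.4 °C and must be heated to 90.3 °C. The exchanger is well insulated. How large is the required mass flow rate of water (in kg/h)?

ṁ_c = 2580 kg/h

Heat released by hot stream: Q = 1990 × 1.97 × (181 − 140) = 160730 kJ/h
Energy balance on cold side (adiabatic exchanger): Q = ṁ_c·Cp_c·(T_c,out − T_c,in)
ṁ_c = 160730 / [4.18 × (90.3 − 75.4)] = 2580.7 kg/h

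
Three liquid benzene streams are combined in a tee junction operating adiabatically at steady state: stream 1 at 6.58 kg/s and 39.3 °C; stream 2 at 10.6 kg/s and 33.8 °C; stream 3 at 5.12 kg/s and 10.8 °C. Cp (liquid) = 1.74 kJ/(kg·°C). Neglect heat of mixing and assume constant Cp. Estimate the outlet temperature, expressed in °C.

No heat crosses the boundary, so H_out = H_in.
T_out = Σ ṁᵢCp,ᵢTᵢ / Σ ṁᵢCp,ᵢ
      = 1169.6 / 38.802 = 30.142 °C

T_out = 30.1 °C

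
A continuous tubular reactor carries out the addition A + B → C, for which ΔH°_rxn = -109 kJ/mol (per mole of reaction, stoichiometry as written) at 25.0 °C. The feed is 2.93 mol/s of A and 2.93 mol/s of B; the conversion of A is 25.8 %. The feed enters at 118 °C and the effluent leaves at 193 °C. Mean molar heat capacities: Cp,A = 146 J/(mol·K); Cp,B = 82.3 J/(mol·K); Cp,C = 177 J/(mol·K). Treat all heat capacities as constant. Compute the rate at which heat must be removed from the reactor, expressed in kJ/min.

Q_out = 2320 kJ/min

Extent of reaction ξ = 0.258 × 2.93 = 0.75594 mol/s
Reaction term: ξ·ΔH°_rxn = 0.75594 × -109 = -82.397 kJ/s
Sensible, feed 118→25 °C: -62.209 kJ/s
Outlet flows (mol/s): A 2.1741, B 2.1741, C 0.75594
Sensible, products 25→193 °C: 105.86 kJ/s
Q = ΔH = -38.744 kJ/s = -38.744 kW
Heat removed = 2324.6 kJ/min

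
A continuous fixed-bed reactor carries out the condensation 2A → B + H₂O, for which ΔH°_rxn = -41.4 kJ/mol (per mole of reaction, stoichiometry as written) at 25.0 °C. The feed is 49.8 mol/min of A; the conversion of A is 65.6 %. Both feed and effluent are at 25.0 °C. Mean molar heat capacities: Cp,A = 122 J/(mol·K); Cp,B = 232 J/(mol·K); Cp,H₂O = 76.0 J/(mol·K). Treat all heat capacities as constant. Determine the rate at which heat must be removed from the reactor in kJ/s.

Extent of reaction ξ = 0.656 × 49.8 / 2 = 16.334 mol/min
Reaction term: ξ·ΔH°_rxn = 16.334 × -41.4 = -676.24 kJ/min
Q = ΔH = -676.24 kJ/min = -11.271 kW
Heat removed = 11.271 kJ/s

Q_out = 11.3 kJ/s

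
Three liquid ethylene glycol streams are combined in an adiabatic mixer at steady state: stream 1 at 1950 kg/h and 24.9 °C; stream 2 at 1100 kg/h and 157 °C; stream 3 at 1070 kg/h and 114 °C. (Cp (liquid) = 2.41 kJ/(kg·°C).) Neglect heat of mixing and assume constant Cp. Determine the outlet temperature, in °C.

T_out = 83.3 °C

No heat crosses the boundary, so H_out = H_in.
T_out = Σ ṁᵢCp,ᵢTᵢ / Σ ṁᵢCp,ᵢ
      = 827200 / 9929.2 = 83.309 °C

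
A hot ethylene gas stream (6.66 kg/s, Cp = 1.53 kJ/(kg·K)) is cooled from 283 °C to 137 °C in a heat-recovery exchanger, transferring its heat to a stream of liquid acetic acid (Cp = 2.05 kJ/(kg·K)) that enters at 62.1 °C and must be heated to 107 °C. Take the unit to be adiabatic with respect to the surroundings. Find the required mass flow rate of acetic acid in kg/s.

Heat released by hot stream: Q = 6.66 × 1.53 × (283 − 137) = 1487.7 kJ/s
Energy balance on cold side (adiabatic exchanger): Q = ṁ_c·Cp_c·(T_c,out − T_c,in)
ṁ_c = 1487.7 / [2.05 × (107 − 62.1)] = 16.163 kg/s

ṁ_c = 16.2 kg/s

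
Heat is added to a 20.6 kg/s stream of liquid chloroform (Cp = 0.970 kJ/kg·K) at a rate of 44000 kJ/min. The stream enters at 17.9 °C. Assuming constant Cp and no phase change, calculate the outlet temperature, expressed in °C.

T_out = 54.6 °C

Q = 44000 kJ/min = 733.33 kJ/s
ΔT = Q/(ṁ·Cp) = 733.33/(20.6×0.970) = 36.7 K
T_out = 17.9 + 36.7 = 54.6 °C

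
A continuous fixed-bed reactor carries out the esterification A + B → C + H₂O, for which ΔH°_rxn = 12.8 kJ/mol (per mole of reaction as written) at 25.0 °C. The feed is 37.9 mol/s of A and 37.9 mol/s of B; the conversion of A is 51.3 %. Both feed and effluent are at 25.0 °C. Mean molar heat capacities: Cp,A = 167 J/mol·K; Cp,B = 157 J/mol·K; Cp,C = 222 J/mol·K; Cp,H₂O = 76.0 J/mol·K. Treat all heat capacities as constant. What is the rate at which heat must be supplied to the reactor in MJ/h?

Extent of reaction ξ = 0.513 × 37.9 = 19.443 mol/s
Reaction term: ξ·ΔH°_rxn = 19.443 × 12.8 = 248.87 kJ/s
Q = ΔH = 248.87 kJ/s = 248.87 kW
Heat supplied = 895.92 MJ/h

Q_in = 896 MJ/h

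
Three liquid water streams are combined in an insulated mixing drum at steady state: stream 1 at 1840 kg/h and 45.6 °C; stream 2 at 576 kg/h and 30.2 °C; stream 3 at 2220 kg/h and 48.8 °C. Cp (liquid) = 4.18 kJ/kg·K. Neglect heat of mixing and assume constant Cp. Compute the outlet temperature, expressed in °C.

T_out = 45.2 °C

No heat crosses the boundary, so H_out = H_in.
T_out = Σ ṁᵢCp,ᵢTᵢ / Σ ṁᵢCp,ᵢ
      = 876280 / 19378 = 45.219 °C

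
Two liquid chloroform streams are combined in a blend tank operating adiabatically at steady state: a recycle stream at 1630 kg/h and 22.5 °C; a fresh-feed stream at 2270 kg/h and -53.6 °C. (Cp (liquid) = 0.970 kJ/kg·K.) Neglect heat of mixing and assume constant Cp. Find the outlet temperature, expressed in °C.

T_out = -21.8 °C

Energy balance with Q = 0: Σ ṁᵢCp,ᵢ(T_out − Tᵢ) = 0
Σ ṁᵢCp,ᵢTᵢ = 1630×0.970×22.5 + 2270×0.970×-53.6 = -82447
Σ ṁᵢCp,ᵢ = 1630×0.970 + 2270×0.970 = 3783
T_out = -82447 / 3783 = -21.794 °C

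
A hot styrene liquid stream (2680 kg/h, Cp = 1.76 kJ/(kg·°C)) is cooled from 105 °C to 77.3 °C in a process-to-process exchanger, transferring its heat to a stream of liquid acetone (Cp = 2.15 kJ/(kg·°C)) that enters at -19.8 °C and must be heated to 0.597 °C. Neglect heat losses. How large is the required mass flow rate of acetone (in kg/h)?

ṁ_c = 2980 kg/h

Heat released by hot stream: Q = 2680 × 1.76 × (105 − 77.3) = 130660 kJ/h
Energy balance on cold side (adiabatic exchanger): Q = ṁ_c·Cp_c·(T_c,out − T_c,in)
ṁ_c = 130660 / [2.15 × (0.597 − -19.8)] = 2979.4 kg/h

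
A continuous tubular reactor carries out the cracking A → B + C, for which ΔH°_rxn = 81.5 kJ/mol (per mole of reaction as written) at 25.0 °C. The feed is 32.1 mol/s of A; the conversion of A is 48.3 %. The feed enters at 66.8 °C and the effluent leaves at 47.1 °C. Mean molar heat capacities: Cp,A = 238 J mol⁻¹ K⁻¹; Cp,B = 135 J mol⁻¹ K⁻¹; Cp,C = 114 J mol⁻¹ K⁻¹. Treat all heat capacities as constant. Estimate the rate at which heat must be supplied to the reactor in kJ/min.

Extent of reaction ξ = 0.483 × 32.1 = 15.504 mol/s
Reaction term: ξ·ΔH°_rxn = 15.504 × 81.5 = 1263.6 kJ/s
Sensible, feed 66.8→25 °C: -319.34 kJ/s
Outlet flows (mol/s): A 16.596, B 15.504, C 15.504
Sensible, products 25→47.1 °C: 172.61 kJ/s
Q = ΔH = 1116.9 kJ/s = 1116.9 kW
Heat supplied = 67012 kJ/min

Q_in = 67000 kJ/min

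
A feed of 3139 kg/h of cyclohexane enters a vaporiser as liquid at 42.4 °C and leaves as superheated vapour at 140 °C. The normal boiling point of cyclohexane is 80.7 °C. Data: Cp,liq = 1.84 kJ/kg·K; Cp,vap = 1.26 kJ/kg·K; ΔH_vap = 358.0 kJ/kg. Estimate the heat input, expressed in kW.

liquid 42.4→80.7 °C: 70.472 kJ/kg
vaporisation at 80.7 °C: 358 kJ/kg
vapour 80.7→140 °C: 74.718 kJ/kg
Δh = 70.472 + 358 + 74.718 = 503.19 kJ/kg
Q = ṁ·Δh = 3139 kg/h × 503.19 kJ/kg = 1.5795e+06 kJ/h
|Q| = 438.75 kW

Q = 439 kW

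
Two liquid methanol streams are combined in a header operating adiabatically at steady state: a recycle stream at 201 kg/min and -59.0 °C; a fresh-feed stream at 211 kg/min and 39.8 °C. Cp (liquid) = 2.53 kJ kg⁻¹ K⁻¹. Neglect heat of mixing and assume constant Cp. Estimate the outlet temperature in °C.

Adiabatic, steady state ⇒ Σ ṁᵢCp,ᵢ(T_out − Tᵢ) = 0
Σ ṁᵢCp,ᵢTᵢ = 201×2.53×-59.0 + 211×2.53×39.8 = -8756.8
Σ ṁᵢCp,ᵢ = 201×2.53 + 211×2.53 = 1042.4
T_out = -8756.8 / 1042.4 = -8.401 °C

T_out = -8.40 °C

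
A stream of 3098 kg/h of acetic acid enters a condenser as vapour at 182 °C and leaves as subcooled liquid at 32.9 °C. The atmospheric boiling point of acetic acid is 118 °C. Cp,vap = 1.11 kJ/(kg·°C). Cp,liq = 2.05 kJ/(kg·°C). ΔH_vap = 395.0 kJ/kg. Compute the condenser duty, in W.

vapour 182→118 °C: -71.04 kJ/kg
condensation at 118 °C: -395 kJ/kg
liquid 118→32.9 °C: -174.45 kJ/kg
Δh = -71.04 + -395 + -174.45 = -640.5 kJ/kg
Q = ṁ·Δh = 3098 kg/h × -640.5 kJ/kg = -1.9843e+06 kJ/h
|Q| = 551.18 kW = 551180 W

Q_c = 551000 W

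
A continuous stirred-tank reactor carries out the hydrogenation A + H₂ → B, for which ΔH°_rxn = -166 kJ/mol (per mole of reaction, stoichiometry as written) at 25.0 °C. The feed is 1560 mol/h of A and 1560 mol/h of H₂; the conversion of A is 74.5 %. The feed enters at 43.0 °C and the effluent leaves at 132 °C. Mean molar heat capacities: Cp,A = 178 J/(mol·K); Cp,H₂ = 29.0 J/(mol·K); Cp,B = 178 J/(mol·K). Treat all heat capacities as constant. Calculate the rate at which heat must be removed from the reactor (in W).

Q_out = 46600 W

Extent of reaction ξ = 0.745 × 1560 = 1162.2 mol/h
Reaction term: ξ·ΔH°_rxn = 1162.2 × -166 = -192930 kJ/h
Sensible, feed 43.0→25 °C: -5812.6 kJ/h
Outlet flows (mol/h): A 397.8, H₂ 397.8, B 1162.2
Sensible, products 25→132 °C: 30946 kJ/h
Q = ΔH = -167790 kJ/h = -46.609 kW
Heat removed = 46609 W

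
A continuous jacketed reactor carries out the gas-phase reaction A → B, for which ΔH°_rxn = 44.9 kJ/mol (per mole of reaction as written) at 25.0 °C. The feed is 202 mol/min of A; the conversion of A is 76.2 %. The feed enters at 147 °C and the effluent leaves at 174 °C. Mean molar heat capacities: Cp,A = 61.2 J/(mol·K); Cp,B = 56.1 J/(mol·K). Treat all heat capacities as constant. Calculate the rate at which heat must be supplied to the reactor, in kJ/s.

Q_in = 119 kJ/s

Extent of reaction ξ = 0.762 × 202 = 153.92 mol/min
Reaction term: ξ·ΔH°_rxn = 153.92 × 44.9 = 6911.2 kJ/min
Sensible, feed 147→25 °C: -1508.2 kJ/min
Outlet flows (mol/min): A 48.076, B 153.92
Sensible, products 25→174 °C: 1725 kJ/min
Q = ΔH = 7128 kJ/min = 118.8 kW
Heat supplied = 118.8 kJ/s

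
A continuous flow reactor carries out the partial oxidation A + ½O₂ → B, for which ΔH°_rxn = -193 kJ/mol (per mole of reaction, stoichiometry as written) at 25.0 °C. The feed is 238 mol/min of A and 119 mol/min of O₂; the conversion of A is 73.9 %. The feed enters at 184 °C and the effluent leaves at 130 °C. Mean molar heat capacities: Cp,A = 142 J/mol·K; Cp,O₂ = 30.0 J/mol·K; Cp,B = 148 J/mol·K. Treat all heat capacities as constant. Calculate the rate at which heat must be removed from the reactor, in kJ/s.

Extent of reaction ξ = 0.739 × 238 = 175.88 mol/min
Reaction term: ξ·ΔH°_rxn = 175.88 × -193 = -33945 kJ/min
Sensible, feed 184→25 °C: -5941.2 kJ/min
Outlet flows (mol/min): A 62.118, O₂ 31.059, B 175.88
Sensible, products 25→130 °C: 3757.2 kJ/min
Q = ΔH = -36129 kJ/min = -602.15 kW
Heat removed = 602.15 kJ/s

Q_out = 602 kJ/s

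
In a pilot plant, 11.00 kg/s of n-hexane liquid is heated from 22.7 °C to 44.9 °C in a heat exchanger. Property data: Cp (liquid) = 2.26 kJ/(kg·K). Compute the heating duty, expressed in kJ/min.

Q = 33100 kJ/min

Q = ṁ·Cp·ΔT = 11.00 × 2.26 × (44.9 − 22.7) = 551.89 kJ/s
Heating duty = 33114 kJ/min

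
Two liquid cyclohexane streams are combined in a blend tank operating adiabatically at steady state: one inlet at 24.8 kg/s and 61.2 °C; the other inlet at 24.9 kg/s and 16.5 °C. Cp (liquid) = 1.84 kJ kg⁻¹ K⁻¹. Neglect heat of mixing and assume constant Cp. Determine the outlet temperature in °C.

T_out = 38.8 °C

No heat crosses the boundary, so H_out = H_in.
Σ ṁᵢCp,ᵢTᵢ = 24.8×1.84×61.2 + 24.9×1.84×16.5 = 3548.6
Σ ṁᵢCp,ᵢ = 24.8×1.84 + 24.9×1.84 = 91.448
T_out = 3548.6 / 91.448 = 38.805 °C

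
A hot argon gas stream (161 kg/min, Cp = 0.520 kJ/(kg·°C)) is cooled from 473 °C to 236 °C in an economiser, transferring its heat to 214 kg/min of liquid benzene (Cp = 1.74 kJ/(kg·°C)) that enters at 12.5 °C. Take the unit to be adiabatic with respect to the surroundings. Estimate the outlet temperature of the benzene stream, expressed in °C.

Heat released by hot stream: Q = 161 × 0.520 × (473 − 236) = 19842 kJ/min
Energy balance on cold side (adiabatic exchanger): Q = ṁ_c·Cp_c·(T_c,out − T_c,in)
T_c,out = 12.5 + 19842/(214 × 1.74) = 65.786 °C

T_c,out = 65.8 °C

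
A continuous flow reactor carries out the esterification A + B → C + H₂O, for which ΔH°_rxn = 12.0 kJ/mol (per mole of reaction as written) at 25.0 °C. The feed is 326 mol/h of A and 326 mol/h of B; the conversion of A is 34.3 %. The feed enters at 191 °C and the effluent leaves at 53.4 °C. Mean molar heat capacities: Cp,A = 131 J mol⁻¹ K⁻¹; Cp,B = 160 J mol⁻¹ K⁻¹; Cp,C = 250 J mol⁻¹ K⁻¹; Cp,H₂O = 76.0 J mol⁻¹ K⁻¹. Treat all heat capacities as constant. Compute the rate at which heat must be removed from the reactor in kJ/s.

Extent of reaction ξ = 0.343 × 326 = 111.82 mol/h
Reaction term: ξ·ΔH°_rxn = 111.82 × 12.0 = 1341.8 kJ/h
Sensible, feed 191→25 °C: -15748 kJ/h
Outlet flows (mol/h): A 214.18, B 214.18, C 111.82, H₂O 111.82
Sensible, products 25→53.4 °C: 2805.3 kJ/h
Q = ΔH = -11601 kJ/h = -3.2224 kW
Heat removed = 3.2224 kJ/s

Q_out = 3.22 kJ/s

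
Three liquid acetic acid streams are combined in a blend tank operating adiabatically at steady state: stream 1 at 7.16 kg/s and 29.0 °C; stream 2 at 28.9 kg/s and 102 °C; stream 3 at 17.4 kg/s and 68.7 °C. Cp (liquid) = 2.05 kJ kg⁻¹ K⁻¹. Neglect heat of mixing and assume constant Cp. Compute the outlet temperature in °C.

Adiabatic, steady state ⇒ Σ ṁᵢCp,ᵢ(T_out − Tᵢ) = 0
T_out = Σ ṁᵢCp,ᵢTᵢ / Σ ṁᵢCp,ᵢ
      = 8919.2 / 109.59 = 81.385 °C

T_out = 81.4 °C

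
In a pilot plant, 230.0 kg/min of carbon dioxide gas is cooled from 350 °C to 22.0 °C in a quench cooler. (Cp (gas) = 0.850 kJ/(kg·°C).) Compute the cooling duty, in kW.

Q = ṁ·Cp·ΔT = 230.0 × 0.850 × (22.0 − 350) = -64124 kJ/min
Converting: 64124 / 60 s = 1068.7 kW

Q_c = 1070 kW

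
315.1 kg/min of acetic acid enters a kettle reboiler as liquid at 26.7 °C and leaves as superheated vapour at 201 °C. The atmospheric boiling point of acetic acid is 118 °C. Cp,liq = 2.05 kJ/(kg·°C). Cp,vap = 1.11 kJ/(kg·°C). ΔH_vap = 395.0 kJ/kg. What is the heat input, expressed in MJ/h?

liquid 26.7→118 °C: 187.16 kJ/kg
vaporisation at 118 °C: 395 kJ/kg
vapour 118→201 °C: 92.13 kJ/kg
Δh = 187.16 + 395 + 92.13 = 674.29 kJ/kg
Q = ṁ·Δh = 315.1 kg/min × 674.29 kJ/kg = 212470 kJ/min
|Q| = 3541.2 kW = 12748 MJ/h

Q = 12700 MJ/h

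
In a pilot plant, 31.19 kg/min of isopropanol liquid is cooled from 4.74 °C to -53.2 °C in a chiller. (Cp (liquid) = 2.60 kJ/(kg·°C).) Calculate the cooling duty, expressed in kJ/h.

Q = ṁ·Cp·ΔT = 31.19 × 2.60 × (-53.2 − 4.74) = -4698.6 kJ/min
Converting: 4698.6 / 60 s = 78.31 kW
Cooling duty = 281920 kJ/h

Q_c = 282000 kJ/h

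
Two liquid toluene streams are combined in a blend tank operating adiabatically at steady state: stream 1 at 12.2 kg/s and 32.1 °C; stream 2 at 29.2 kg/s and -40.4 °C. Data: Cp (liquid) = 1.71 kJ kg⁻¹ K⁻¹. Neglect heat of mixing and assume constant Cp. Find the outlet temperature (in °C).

T_out = -19.0 °C

No heat crosses the boundary, so H_out = H_in.
Σ ṁᵢCp,ᵢTᵢ = 12.2×1.71×32.1 + 29.2×1.71×-40.4 = -1347.6
Σ ṁᵢCp,ᵢ = 12.2×1.71 + 29.2×1.71 = 70.794
T_out = -1347.6 / 70.794 = -19.035 °C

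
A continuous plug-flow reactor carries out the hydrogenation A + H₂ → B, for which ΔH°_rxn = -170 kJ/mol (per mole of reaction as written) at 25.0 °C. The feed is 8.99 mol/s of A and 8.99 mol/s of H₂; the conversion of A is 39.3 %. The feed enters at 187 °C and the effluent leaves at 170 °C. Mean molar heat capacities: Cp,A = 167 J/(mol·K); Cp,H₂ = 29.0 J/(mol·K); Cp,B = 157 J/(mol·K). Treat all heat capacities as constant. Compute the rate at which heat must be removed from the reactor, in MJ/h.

Extent of reaction ξ = 0.393 × 8.99 = 3.5331 mol/s
Reaction term: ξ·ΔH°_rxn = 3.5331 × -170 = -600.62 kJ/s
Sensible, feed 187→25 °C: -285.45 kJ/s
Outlet flows (mol/s): A 5.4569, H₂ 5.4569, B 3.5331
Sensible, products 25→170 °C: 235.52 kJ/s
Q = ΔH = -650.56 kJ/s = -650.56 kW
Heat removed = 2342 MJ/h

Q_out = 2340 MJ/h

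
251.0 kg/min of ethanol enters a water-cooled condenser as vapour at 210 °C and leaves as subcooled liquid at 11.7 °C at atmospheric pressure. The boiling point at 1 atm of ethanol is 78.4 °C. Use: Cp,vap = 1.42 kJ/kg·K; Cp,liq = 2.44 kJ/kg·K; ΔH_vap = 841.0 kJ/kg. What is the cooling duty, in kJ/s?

Q_c = 4980 kJ/s

vapour 210→78.4 °C: -186.87 kJ/kg
condensation at 78.4 °C: -841 kJ/kg
liquid 78.4→11.7 °C: -162.75 kJ/kg
Δh = -186.87 + -841 + -162.75 = -1190.6 kJ/kg
Q = ṁ·Δh = 251.0 kg/min × -1190.6 kJ/kg = -298850 kJ/min
|Q| = 4980.8 kW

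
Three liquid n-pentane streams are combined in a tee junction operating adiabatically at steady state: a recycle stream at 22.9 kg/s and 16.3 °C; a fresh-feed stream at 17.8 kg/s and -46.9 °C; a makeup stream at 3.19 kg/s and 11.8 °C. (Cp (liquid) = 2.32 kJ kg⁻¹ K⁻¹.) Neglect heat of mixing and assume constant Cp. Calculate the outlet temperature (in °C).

T_out = -9.66 °C

No heat crosses the boundary, so H_out = H_in.
T_out = Σ ṁᵢCp,ᵢTᵢ / Σ ṁᵢCp,ᵢ
      = -983.47 / 101.82 = -9.6584 °C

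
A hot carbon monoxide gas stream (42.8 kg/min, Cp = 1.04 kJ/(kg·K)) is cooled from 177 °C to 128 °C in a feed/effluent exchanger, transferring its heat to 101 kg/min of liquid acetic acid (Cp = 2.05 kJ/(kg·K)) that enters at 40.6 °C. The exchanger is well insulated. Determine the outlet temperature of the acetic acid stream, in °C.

T_c,out = 51.1 °C

Heat released by hot stream: Q = 42.8 × 1.04 × (177 − 128) = 2181.1 kJ/min
Energy balance on cold side (adiabatic exchanger): Q = ṁ_c·Cp_c·(T_c,out − T_c,in)
T_c,out = 40.6 + 2181.1/(101 × 2.05) = 51.134 °C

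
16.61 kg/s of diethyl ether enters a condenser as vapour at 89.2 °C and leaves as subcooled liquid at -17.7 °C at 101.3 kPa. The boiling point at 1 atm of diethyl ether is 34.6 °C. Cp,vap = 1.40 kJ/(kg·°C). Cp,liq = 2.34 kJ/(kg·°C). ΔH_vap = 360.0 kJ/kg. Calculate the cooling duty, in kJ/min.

vapour 89.2→34.6 °C: -76.44 kJ/kg
condensation at 34.6 °C: -360 kJ/kg
liquid 34.6→-17.7 °C: -122.38 kJ/kg
Δh = -76.44 + -360 + -122.38 = -558.82 kJ/kg
Q = ṁ·Δh = 16.61 kg/s × -558.82 kJ/kg = -9282 kJ/s
|Q| = 9282 kW = 556920 kJ/min

Q_c = 557000 kJ/min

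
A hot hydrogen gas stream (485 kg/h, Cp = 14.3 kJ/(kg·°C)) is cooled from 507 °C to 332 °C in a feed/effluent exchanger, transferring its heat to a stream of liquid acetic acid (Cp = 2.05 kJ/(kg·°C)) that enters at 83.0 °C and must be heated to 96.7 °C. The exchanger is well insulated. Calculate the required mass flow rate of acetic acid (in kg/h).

Heat released by hot stream: Q = 485 × 14.3 × (507 − 332) = 1.2137e+06 kJ/h
Energy balance on cold side (adiabatic exchanger): Q = ṁ_c·Cp_c·(T_c,out − T_c,in)
ṁ_c = 1.2137e+06 / [2.05 × (96.7 − 83.0)] = 43216 kg/h

ṁ_c = 43200 kg/h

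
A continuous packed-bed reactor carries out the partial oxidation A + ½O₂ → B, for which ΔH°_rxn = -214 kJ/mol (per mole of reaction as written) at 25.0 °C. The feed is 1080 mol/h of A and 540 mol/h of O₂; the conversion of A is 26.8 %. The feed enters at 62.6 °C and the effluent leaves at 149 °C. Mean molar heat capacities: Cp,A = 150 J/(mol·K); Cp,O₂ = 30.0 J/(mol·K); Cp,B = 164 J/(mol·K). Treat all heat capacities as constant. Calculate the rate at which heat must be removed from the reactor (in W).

Extent of reaction ξ = 0.268 × 1080 = 289.44 mol/h
Reaction term: ξ·ΔH°_rxn = 289.44 × -214 = -61940 kJ/h
Sensible, feed 62.6→25 °C: -6700.3 kJ/h
Outlet flows (mol/h): A 790.56, O₂ 395.28, B 289.44
Sensible, products 25→149 °C: 22061 kJ/h
Q = ΔH = -46580 kJ/h = -12.939 kW
Heat removed = 12939 W

Q_out = 12900 W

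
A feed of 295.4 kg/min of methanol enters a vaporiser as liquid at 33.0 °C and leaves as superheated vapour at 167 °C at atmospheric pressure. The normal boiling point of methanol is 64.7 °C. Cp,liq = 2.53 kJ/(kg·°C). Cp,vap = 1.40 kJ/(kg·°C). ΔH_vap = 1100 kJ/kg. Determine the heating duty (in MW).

Q = 6.52 MW

liquid 33.0→64.7 °C: 80.201 kJ/kg
vaporisation at 64.7 °C: 1100 kJ/kg
vapour 64.7→167 °C: 143.22 kJ/kg
Δh = 80.201 + 1100 + 143.22 = 1323.4 kJ/kg
Q = ṁ·Δh = 295.4 kg/min × 1323.4 kJ/kg = 390940 kJ/min
|Q| = 6515.6 kW = 6.5156 MW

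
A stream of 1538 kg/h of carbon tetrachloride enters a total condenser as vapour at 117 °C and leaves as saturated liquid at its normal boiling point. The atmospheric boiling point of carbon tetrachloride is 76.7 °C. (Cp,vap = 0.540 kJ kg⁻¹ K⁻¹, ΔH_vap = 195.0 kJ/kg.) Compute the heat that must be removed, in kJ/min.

vapour 117→76.7 °C: -21.762 kJ/kg
condensation at 76.7 °C: -195 kJ/kg
Δh = -21.762 + -195 = -216.76 kJ/kg
Q = ṁ·Δh = 1538 kg/h × -216.76 kJ/kg = -333380 kJ/h
|Q| = 92.606 kW = 5556.3 kJ/min

Q_c = 5560 kJ/min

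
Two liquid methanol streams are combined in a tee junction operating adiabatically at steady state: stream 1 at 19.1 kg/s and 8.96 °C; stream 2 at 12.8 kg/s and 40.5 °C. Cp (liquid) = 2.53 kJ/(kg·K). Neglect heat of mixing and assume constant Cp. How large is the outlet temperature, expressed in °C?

No heat crosses the boundary, so H_out = H_in.
Σ ṁᵢCp,ᵢTᵢ = 19.1×2.53×8.96 + 12.8×2.53×40.5 = 1744.5
Σ ṁᵢCp,ᵢ = 19.1×2.53 + 12.8×2.53 = 80.707
T_out = 1744.5 / 80.707 = 21.616 °C

T_out = 21.6 °C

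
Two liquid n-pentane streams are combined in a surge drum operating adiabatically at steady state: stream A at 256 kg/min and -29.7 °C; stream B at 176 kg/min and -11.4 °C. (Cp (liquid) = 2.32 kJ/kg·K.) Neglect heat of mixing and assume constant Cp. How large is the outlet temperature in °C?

T_out = -22.2 °C

No heat crosses the boundary, so H_out = H_in.
T_out = Σ ṁᵢCp,ᵢTᵢ / Σ ṁᵢCp,ᵢ
      = -22294 / 1002.2 = -22.244 °C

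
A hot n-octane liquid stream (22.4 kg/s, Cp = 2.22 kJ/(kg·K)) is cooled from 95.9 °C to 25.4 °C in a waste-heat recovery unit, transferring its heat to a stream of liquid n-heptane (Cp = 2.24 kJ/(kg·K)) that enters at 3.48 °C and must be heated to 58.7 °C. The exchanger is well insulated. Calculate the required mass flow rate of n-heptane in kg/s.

ṁ_c = 28.3 kg/s

Heat released by hot stream: Q = 22.4 × 2.22 × (95.9 − 25.4) = 3505.8 kJ/s
Energy balance on cold side (adiabatic exchanger): Q = ṁ_c·Cp_c·(T_c,out − T_c,in)
ṁ_c = 3505.8 / [2.24 × (58.7 − 3.48)] = 28.343 kg/s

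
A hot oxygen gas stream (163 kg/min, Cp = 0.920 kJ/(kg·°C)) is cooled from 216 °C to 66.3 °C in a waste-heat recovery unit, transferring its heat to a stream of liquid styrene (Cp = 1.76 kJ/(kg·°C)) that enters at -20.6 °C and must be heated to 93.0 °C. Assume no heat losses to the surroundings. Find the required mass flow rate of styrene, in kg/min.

ṁ_c = 112 kg/min

Heat released by hot stream: Q = 163 × 0.920 × (216 − 66.3) = 22449 kJ/min
Energy balance on cold side (adiabatic exchanger): Q = ṁ_c·Cp_c·(T_c,out − T_c,in)
ṁ_c = 22449 / [1.76 × (93.0 − -20.6)] = 112.28 kg/min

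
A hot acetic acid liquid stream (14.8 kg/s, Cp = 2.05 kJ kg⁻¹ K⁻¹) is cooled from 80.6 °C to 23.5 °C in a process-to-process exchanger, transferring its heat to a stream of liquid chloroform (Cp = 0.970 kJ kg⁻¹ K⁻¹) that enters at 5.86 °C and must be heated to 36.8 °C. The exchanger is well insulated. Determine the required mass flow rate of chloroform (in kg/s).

ṁ_c = 57.7 kg/s

Heat released by hot stream: Q = 14.8 × 2.05 × (80.6 − 23.5) = 1732.4 kJ/s
Energy balance on cold side (adiabatic exchanger): Q = ṁ_c·Cp_c·(T_c,out − T_c,in)
ṁ_c = 1732.4 / [0.970 × (36.8 − 5.86)] = 57.724 kg/s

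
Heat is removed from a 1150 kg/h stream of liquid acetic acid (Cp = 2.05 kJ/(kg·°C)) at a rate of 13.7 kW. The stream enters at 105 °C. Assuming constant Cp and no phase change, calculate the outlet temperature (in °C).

Q = 13.7 kW = 49320 kJ/h
ΔT = Q/(ṁ·Cp) = 49320/(1150×2.05) = 20.92 K
T_out = 105 − 20.92 = 84.08 °C

T_out = 84.1 °C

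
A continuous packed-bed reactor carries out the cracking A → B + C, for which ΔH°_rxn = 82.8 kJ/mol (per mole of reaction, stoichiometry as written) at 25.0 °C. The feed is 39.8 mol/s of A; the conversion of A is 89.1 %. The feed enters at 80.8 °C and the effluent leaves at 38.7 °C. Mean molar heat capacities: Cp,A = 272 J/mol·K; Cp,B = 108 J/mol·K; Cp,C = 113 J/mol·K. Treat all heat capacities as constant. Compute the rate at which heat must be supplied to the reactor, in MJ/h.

Extent of reaction ξ = 0.891 × 39.8 = 35.462 mol/s
Reaction term: ξ·ΔH°_rxn = 35.462 × 82.8 = 2936.2 kJ/s
Sensible, feed 80.8→25 °C: -604.07 kJ/s
Outlet flows (mol/s): A 4.3382, B 35.462, C 35.462
Sensible, products 25→38.7 °C: 123.53 kJ/s
Q = ΔH = 2455.7 kJ/s = 2455.7 kW
Heat supplied = 8840.5 MJ/h

Q_in = 8840 MJ/h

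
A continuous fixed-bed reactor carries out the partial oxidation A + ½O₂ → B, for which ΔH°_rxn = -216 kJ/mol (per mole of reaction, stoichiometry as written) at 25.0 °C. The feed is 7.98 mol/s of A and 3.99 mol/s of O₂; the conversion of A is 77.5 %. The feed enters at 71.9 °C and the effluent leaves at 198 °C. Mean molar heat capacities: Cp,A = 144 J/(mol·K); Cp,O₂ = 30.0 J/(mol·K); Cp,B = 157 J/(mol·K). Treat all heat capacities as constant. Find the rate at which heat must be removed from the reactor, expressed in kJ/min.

Q_out = 70700 kJ/min

Extent of reaction ξ = 0.775 × 7.98 = 6.1845 mol/s
Reaction term: ξ·ΔH°_rxn = 6.1845 × -216 = -1335.9 kJ/s
Sensible, feed 71.9→25 °C: -59.508 kJ/s
Outlet flows (mol/s): A 1.7955, O₂ 0.89775, B 6.1845
Sensible, products 25→198 °C: 217.37 kJ/s
Q = ΔH = -1178 kJ/s = -1178 kW
Heat removed = 70680 kJ/min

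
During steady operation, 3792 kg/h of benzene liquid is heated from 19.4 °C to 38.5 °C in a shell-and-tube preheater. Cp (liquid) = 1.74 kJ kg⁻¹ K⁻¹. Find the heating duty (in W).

Q = ṁ·Cp·ΔT = 3792 × 1.74 × (38.5 − 19.4) = 126020 kJ/h
Converting: 126020 / 3600 s = 35.006 kW
Heating duty = 35006 W

Q = 35000 W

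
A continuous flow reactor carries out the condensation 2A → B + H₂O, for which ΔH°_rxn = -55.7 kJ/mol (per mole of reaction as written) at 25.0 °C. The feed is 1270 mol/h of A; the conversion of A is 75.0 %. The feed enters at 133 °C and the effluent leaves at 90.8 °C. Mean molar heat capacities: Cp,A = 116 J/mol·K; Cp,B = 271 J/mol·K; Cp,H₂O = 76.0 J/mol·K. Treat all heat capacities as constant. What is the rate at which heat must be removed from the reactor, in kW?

Q_out = 8.09 kW

Extent of reaction ξ = 0.750 × 1270 / 2 = 476.25 mol/h
Reaction term: ξ·ΔH°_rxn = 476.25 × -55.7 = -26527 kJ/h
Sensible, feed 133→25 °C: -15911 kJ/h
Outlet flows (mol/h): A 317.5, B 476.25, H₂O 476.25
Sensible, products 25→90.8 °C: 13297 kJ/h
Q = ΔH = -29140 kJ/h = -8.0945 kW
Heat removed = 8.0945 kW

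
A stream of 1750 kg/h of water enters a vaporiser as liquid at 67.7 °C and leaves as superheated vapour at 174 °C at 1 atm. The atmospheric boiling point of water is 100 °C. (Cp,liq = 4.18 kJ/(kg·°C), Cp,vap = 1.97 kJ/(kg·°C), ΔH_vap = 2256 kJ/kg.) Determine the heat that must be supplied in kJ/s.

liquid 67.7→100 °C: 135.01 kJ/kg
vaporisation at 100 °C: 2256 kJ/kg
vapour 100→174 °C: 145.78 kJ/kg
Δh = 135.01 + 2256 + 145.78 = 2536.8 kJ/kg
Q = ṁ·Δh = 1750 kg/h × 2536.8 kJ/kg = 4.4394e+06 kJ/h
|Q| = 1233.2 kW

Q = 1230 kJ/s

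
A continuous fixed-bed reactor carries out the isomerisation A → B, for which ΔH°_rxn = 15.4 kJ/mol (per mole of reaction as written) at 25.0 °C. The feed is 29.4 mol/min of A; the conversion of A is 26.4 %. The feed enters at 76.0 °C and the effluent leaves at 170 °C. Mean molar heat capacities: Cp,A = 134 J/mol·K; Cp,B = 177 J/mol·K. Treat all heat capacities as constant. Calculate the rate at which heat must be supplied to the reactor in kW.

Extent of reaction ξ = 0.264 × 29.4 = 7.7616 mol/min
Reaction term: ξ·ΔH°_rxn = 7.7616 × 15.4 = 119.53 kJ/min
Sensible, feed 76.0→25 °C: -200.92 kJ/min
Outlet flows (mol/min): A 21.638, B 7.7616
Sensible, products 25→170 °C: 619.64 kJ/min
Q = ΔH = 538.24 kJ/min = 8.9707 kW
Heat supplied = 8.9707 kW

Q_in = 8.97 kW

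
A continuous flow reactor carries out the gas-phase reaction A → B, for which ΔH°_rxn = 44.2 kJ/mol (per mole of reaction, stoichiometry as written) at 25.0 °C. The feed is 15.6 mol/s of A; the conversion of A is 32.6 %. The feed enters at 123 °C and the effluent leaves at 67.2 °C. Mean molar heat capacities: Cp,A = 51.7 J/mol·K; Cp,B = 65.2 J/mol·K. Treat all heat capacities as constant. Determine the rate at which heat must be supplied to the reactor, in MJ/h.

Q_in = 658 MJ/h

Extent of reaction ξ = 0.326 × 15.6 = 5.0856 mol/s
Reaction term: ξ·ΔH°_rxn = 5.0856 × 44.2 = 224.78 kJ/s
Sensible, feed 123→25 °C: -79.039 kJ/s
Outlet flows (mol/s): A 10.514, B 5.0856
Sensible, products 25→67.2 °C: 36.932 kJ/s
Q = ΔH = 182.68 kJ/s = 182.68 kW
Heat supplied = 657.64 MJ/h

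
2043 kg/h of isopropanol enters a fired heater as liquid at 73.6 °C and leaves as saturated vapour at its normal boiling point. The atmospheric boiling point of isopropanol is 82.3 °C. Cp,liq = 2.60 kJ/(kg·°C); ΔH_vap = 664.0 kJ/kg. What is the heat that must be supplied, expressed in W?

Q = 390000 W

liquid 73.6→82.3 °C: 22.62 kJ/kg
vaporisation at 82.3 °C: 664 kJ/kg
Δh = 22.62 + 664 = 686.62 kJ/kg
Q = ṁ·Δh = 2043 kg/h × 686.62 kJ/kg = 1.4028e+06 kJ/h
|Q| = 389.66 kW = 389660 W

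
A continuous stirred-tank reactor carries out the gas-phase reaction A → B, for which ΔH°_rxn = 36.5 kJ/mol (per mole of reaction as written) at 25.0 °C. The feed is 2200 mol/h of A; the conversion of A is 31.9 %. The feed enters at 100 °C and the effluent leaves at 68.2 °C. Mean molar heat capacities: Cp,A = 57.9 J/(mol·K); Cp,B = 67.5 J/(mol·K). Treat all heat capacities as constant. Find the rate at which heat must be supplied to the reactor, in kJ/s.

Q_in = 6.07 kJ/s

Extent of reaction ξ = 0.319 × 2200 = 701.8 mol/h
Reaction term: ξ·ΔH°_rxn = 701.8 × 36.5 = 25616 kJ/h
Sensible, feed 100→25 °C: -9553.5 kJ/h
Outlet flows (mol/h): A 1498.2, B 701.8
Sensible, products 25→68.2 °C: 5793.9 kJ/h
Q = ΔH = 21856 kJ/h = 6.0711 kW
Heat supplied = 6.0711 kJ/s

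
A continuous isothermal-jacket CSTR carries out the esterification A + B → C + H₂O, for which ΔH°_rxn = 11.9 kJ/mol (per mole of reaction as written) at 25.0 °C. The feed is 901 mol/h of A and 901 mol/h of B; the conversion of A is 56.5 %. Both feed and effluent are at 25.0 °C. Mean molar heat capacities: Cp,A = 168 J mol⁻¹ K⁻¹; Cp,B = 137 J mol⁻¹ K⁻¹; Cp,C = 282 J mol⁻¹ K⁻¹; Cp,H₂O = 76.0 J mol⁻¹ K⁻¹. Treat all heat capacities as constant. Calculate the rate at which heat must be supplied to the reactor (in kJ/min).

Q_in = 101 kJ/min

Extent of reaction ξ = 0.565 × 901 = 509.06 mol/h
Reaction term: ξ·ΔH°_rxn = 509.06 × 11.9 = 6057.9 kJ/h
Q = ΔH = 6057.9 kJ/h = 1.6827 kW
Heat supplied = 100.96 kJ/min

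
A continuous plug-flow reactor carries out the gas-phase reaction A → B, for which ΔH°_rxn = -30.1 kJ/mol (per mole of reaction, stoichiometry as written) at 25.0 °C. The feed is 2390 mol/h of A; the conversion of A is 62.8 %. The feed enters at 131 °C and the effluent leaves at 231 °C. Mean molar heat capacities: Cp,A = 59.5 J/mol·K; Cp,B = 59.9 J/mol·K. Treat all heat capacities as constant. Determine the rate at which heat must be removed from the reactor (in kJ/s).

Extent of reaction ξ = 0.628 × 2390 = 1500.9 mol/h
Reaction term: ξ·ΔH°_rxn = 1500.9 × -30.1 = -45178 kJ/h
Sensible, feed 131→25 °C: -15074 kJ/h
Outlet flows (mol/h): A 889.08, B 1500.9
Sensible, products 25→231 °C: 29418 kJ/h
Q = ΔH = -30834 kJ/h = -8.5649 kW
Heat removed = 8.5649 kJ/s

Q_out = 8.56 kJ/s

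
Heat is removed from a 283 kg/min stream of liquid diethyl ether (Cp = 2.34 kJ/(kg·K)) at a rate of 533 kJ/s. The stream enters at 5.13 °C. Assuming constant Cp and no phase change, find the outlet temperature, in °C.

T_out = -43.2 °C

Q = 533 kJ/s = 31980 kJ/min
ΔT = Q/(ṁ·Cp) = 31980/(283×2.34) = 48.292 K
T_out = 5.13 − 48.292 = -43.162 °C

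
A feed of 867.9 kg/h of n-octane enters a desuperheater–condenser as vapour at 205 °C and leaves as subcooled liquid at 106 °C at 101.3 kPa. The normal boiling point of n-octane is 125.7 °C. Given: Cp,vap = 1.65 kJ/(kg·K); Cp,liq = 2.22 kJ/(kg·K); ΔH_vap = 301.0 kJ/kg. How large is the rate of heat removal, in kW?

vapour 205→125.7 °C: -130.84 kJ/kg
condensation at 125.7 °C: -301 kJ/kg
liquid 125.7→106 °C: -43.734 kJ/kg
Δh = -130.84 + -301 + -43.734 = -475.58 kJ/kg
Q = ṁ·Δh = 867.9 kg/h × -475.58 kJ/kg = -412760 kJ/h
|Q| = 114.65 kW

Q_c = 115 kW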